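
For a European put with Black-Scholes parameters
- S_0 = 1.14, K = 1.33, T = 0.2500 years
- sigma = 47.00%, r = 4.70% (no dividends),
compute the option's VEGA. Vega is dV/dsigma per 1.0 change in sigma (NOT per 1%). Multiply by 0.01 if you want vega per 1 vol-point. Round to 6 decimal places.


d1 = -0.4884603397; d2 = -0.7234603397
phi(d1) = 0.3540789795; exp(-qT) = 1.0000000000; exp(-rT) = 0.9883187617
Vega = S * exp(-qT) * phi(d1) * sqrt(T) = 1.1400 * 1.0000000000 * 0.3540789795 * 0.5000000000 = 0.201825

Answer: Vega = 0.201825


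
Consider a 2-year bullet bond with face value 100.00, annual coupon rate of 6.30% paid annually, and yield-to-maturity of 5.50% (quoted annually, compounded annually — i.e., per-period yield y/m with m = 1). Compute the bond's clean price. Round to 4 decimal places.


Coupon per period c = face * coupon_rate / m = 6.300000
Periods per year m = 1; per-period yield y/m = 0.055000
Number of cashflows N = 2
Cashflows (t years, CF_t, discount factor 1/(1+y/m)^(m*t), PV):
  t = 1.0000: CF_t = 6.300000, DF = 0.947867, PV = 5.971564
  t = 2.0000: CF_t = 106.300000, DF = 0.898452, PV = 95.505492
Price P = sum_t PV_t = 101.477056

Answer: Price = 101.4771


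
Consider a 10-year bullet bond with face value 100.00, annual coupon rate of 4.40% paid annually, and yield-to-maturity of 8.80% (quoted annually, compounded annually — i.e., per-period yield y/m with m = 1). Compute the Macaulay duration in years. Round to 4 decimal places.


Coupon per period c = face * coupon_rate / m = 4.400000
Periods per year m = 1; per-period yield y/m = 0.088000
Number of cashflows N = 10
Cashflows (t years, CF_t, discount factor 1/(1+y/m)^(m*t), PV):
  t = 1.0000: CF_t = 4.400000, DF = 0.919118, PV = 4.044118
  t = 2.0000: CF_t = 4.400000, DF = 0.844777, PV = 3.717020
  t = 3.0000: CF_t = 4.400000, DF = 0.776450, PV = 3.416379
  t = 4.0000: CF_t = 4.400000, DF = 0.713649, PV = 3.140054
  t = 5.0000: CF_t = 4.400000, DF = 0.655927, PV = 2.886079
  t = 6.0000: CF_t = 4.400000, DF = 0.602874, PV = 2.652646
  t = 7.0000: CF_t = 4.400000, DF = 0.554112, PV = 2.438094
  t = 8.0000: CF_t = 4.400000, DF = 0.509294, PV = 2.240895
  t = 9.0000: CF_t = 4.400000, DF = 0.468101, PV = 2.059646
  t = 10.0000: CF_t = 104.400000, DF = 0.430240, PV = 44.917083
Price P = sum_t PV_t = 71.512013
Macaulay numerator sum_t t * PV_t:
  t * PV_t at t = 1.0000: 4.044118
  t * PV_t at t = 2.0000: 7.434040
  t * PV_t at t = 3.0000: 10.249136
  t * PV_t at t = 4.0000: 12.560215
  t * PV_t at t = 5.0000: 14.430394
  t * PV_t at t = 6.0000: 15.915876
  t * PV_t at t = 7.0000: 17.066657
  t * PV_t at t = 8.0000: 17.927160
  t * PV_t at t = 9.0000: 18.536816
  t * PV_t at t = 10.0000: 449.170830
Macaulay duration D = (sum_t t * PV_t) / P = 567.335242 / 71.512013 = 7.933426

Answer: Macaulay duration = 7.9334 years


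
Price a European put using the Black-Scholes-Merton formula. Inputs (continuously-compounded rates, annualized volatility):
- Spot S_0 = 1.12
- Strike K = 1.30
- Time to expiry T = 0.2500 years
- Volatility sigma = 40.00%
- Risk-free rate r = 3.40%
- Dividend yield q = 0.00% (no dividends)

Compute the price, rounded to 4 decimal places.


Answer: Price = 0.2031

Derivation:
d1 = (ln(S/K) + (r - q + 0.5*sigma^2) * T) / (sigma * sqrt(T)) = -0.60267790
d2 = d1 - sigma * sqrt(T) = -0.80267790
exp(-rT) = 0.99153602; exp(-qT) = 1.00000000
P = K * exp(-rT) * N(-d2) - S_0 * exp(-qT) * N(-d1)
N(-d1) = 0.72663851; N(-d2) = 0.78891953
P = 1.3000 * 0.99153602 * 0.78891953 - 1.1200 * 1.00000000 * 0.72663851 = 0.2031


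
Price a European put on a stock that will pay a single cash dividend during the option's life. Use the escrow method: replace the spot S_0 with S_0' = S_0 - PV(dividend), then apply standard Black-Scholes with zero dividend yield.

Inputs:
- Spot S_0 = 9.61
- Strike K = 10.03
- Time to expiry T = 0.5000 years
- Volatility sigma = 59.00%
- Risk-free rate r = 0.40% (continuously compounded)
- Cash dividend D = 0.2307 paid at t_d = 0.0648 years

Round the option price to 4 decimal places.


Answer: Price = 1.9364

Derivation:
PV(D) = D * exp(-r * t_d) = 0.2307 * 0.99974083 = 0.23064021
S_0' = S_0 - PV(D) = 9.6100 - 0.23064021 = 9.37935979
d1 = (ln(S_0'/K) + (r + sigma^2/2)*T) / (sigma*sqrt(T)) = 0.05262770
d2 = d1 - sigma*sqrt(T) = -0.36456531
exp(-rT) = 0.99800200
N(-d1) = 0.47901428; N(-d2) = 0.64228204
P = K * exp(-rT) * N(-d2) - S_0' * N(-d1) = 10.0300 * 0.99800200 * 0.64228204 - 9.37935979 * 0.47901428 = 1.9364


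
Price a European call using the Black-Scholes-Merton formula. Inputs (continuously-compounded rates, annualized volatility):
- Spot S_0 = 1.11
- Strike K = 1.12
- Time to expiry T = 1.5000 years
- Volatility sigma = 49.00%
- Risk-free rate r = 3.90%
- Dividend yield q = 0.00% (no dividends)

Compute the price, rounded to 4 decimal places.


d1 = (ln(S/K) + (r - q + 0.5*sigma^2) * T) / (sigma * sqrt(T)) = 0.38259752
d2 = d1 - sigma * sqrt(T) = -0.21752747
exp(-rT) = 0.94317824; exp(-qT) = 1.00000000
C = S_0 * exp(-qT) * N(d1) - K * exp(-rT) * N(d2)
N(d1) = 0.64899089; N(d2) = 0.41389865
C = 1.1100 * 1.00000000 * 0.64899089 - 1.1200 * 0.94317824 * 0.41389865 = 0.2832

Answer: Price = 0.2832


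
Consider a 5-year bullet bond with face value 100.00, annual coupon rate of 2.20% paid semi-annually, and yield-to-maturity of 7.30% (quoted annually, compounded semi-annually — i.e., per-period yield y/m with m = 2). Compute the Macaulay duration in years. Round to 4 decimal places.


Coupon per period c = face * coupon_rate / m = 1.100000
Periods per year m = 2; per-period yield y/m = 0.036500
Number of cashflows N = 10
Cashflows (t years, CF_t, discount factor 1/(1+y/m)^(m*t), PV):
  t = 0.5000: CF_t = 1.100000, DF = 0.964785, PV = 1.061264
  t = 1.0000: CF_t = 1.100000, DF = 0.930811, PV = 1.023892
  t = 1.5000: CF_t = 1.100000, DF = 0.898033, PV = 0.987836
  t = 2.0000: CF_t = 1.100000, DF = 0.866409, PV = 0.953050
  t = 2.5000: CF_t = 1.100000, DF = 0.835898, PV = 0.919488
  t = 3.0000: CF_t = 1.100000, DF = 0.806462, PV = 0.887109
  t = 3.5000: CF_t = 1.100000, DF = 0.778063, PV = 0.855869
  t = 4.0000: CF_t = 1.100000, DF = 0.750664, PV = 0.825730
  t = 4.5000: CF_t = 1.100000, DF = 0.724230, PV = 0.796653
  t = 5.0000: CF_t = 101.100000, DF = 0.698726, PV = 70.641204
Price P = sum_t PV_t = 78.952094
Macaulay numerator sum_t t * PV_t:
  t * PV_t at t = 0.5000: 0.530632
  t * PV_t at t = 1.0000: 1.023892
  t * PV_t at t = 1.5000: 1.481754
  t * PV_t at t = 2.0000: 1.906099
  t * PV_t at t = 2.5000: 2.298720
  t * PV_t at t = 3.0000: 2.661326
  t * PV_t at t = 3.5000: 2.995543
  t * PV_t at t = 4.0000: 3.302921
  t * PV_t at t = 4.5000: 3.584936
  t * PV_t at t = 5.0000: 353.206019
Macaulay duration D = (sum_t t * PV_t) / P = 372.991843 / 78.952094 = 4.724281

Answer: Macaulay duration = 4.7243 years


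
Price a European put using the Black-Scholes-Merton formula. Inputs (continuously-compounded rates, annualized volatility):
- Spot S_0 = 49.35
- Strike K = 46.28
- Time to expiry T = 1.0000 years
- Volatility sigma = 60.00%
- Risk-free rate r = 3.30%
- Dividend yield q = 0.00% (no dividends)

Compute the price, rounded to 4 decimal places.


d1 = (ln(S/K) + (r - q + 0.5*sigma^2) * T) / (sigma * sqrt(T)) = 0.46204644
d2 = d1 - sigma * sqrt(T) = -0.13795356
exp(-rT) = 0.96753856; exp(-qT) = 1.00000000
P = K * exp(-rT) * N(-d2) - S_0 * exp(-qT) * N(-d1)
N(-d1) = 0.32202401; N(-d2) = 0.55486144
P = 46.2800 * 0.96753856 * 0.55486144 - 49.3500 * 1.00000000 * 0.32202401 = 8.9535

Answer: Price = 8.9535


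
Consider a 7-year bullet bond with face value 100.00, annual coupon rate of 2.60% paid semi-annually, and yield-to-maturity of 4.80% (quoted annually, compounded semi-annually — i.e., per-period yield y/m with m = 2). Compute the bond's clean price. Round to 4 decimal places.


Answer: Price = 87.0505

Derivation:
Coupon per period c = face * coupon_rate / m = 1.300000
Periods per year m = 2; per-period yield y/m = 0.024000
Number of cashflows N = 14
Cashflows (t years, CF_t, discount factor 1/(1+y/m)^(m*t), PV):
  t = 0.5000: CF_t = 1.300000, DF = 0.976562, PV = 1.269531
  t = 1.0000: CF_t = 1.300000, DF = 0.953674, PV = 1.239777
  t = 1.5000: CF_t = 1.300000, DF = 0.931323, PV = 1.210719
  t = 2.0000: CF_t = 1.300000, DF = 0.909495, PV = 1.182343
  t = 2.5000: CF_t = 1.300000, DF = 0.888178, PV = 1.154632
  t = 3.0000: CF_t = 1.300000, DF = 0.867362, PV = 1.127570
  t = 3.5000: CF_t = 1.300000, DF = 0.847033, PV = 1.101143
  t = 4.0000: CF_t = 1.300000, DF = 0.827181, PV = 1.075335
  t = 4.5000: CF_t = 1.300000, DF = 0.807794, PV = 1.050132
  t = 5.0000: CF_t = 1.300000, DF = 0.788861, PV = 1.025519
  t = 5.5000: CF_t = 1.300000, DF = 0.770372, PV = 1.001484
  t = 6.0000: CF_t = 1.300000, DF = 0.752316, PV = 0.978011
  t = 6.5000: CF_t = 1.300000, DF = 0.734684, PV = 0.955089
  t = 7.0000: CF_t = 101.300000, DF = 0.717465, PV = 72.679186
Price P = sum_t PV_t = 87.050471


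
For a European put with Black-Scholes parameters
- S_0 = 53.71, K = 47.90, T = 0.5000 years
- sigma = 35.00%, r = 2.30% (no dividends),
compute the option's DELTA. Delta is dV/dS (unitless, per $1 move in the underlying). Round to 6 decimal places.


Answer: Delta = -0.263434

Derivation:
d1 = 0.6327947052; d2 = 0.3853073318
phi(d1) = 0.3265562372; exp(-qT) = 1.0000000000; exp(-rT) = 0.9885658722
N(-d1) = 0.2634338574
Delta = -exp(-qT) * N(-d1) = -1.0000000000 * 0.2634338574 = -0.263434


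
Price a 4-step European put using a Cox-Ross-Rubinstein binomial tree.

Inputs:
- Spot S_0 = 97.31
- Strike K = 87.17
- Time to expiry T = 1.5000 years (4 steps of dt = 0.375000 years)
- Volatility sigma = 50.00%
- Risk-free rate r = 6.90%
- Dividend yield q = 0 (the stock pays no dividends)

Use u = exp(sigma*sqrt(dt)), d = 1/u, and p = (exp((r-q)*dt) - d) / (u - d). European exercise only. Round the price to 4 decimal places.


Answer: Price = V(0,0) = 13.0925

Derivation:
dt = T/N = 0.375000
u = exp(sigma*sqrt(dt)) = 1.358235; d = 1/u = 0.736250
p = (exp((r-q)*dt) - d) / (u - d) = 0.466189
Discount per step: exp(-r*dt) = 0.974457
Stock lattice S(k, i) with i counting down-moves:
  k=0: S(0,0) = 97.3100
  k=1: S(1,0) = 132.1699; S(1,1) = 71.6444
  k=2: S(2,0) = 179.5178; S(2,1) = 97.3100; S(2,2) = 52.7482
  k=3: S(3,0) = 243.8274; S(3,1) = 132.1699; S(3,2) = 71.6444; S(3,3) = 38.8358
  k=4: S(4,0) = 331.1749; S(4,1) = 179.5178; S(4,2) = 97.3100; S(4,3) = 52.7482; S(4,4) = 28.5929
Terminal payoffs V(N, i) = max(K - S_T, 0):
  V(4,0) = 0.000000; V(4,1) = 0.000000; V(4,2) = 0.000000; V(4,3) = 34.421817; V(4,4) = 58.577144
Backward induction: V(k, i) = exp(-r*dt) * [p * V(k+1, i) + (1-p) * V(k+1, i+1)].
  V(3,0) = exp(-r*dt) * [p*0.000000 + (1-p)*0.000000] = 0.000000
  V(3,1) = exp(-r*dt) * [p*0.000000 + (1-p)*0.000000] = 0.000000
  V(3,2) = exp(-r*dt) * [p*0.000000 + (1-p)*34.421817] = 17.905382
  V(3,3) = exp(-r*dt) * [p*34.421817 + (1-p)*58.577144] = 46.107584
  V(2,0) = exp(-r*dt) * [p*0.000000 + (1-p)*0.000000] = 0.000000
  V(2,1) = exp(-r*dt) * [p*0.000000 + (1-p)*17.905382] = 9.313939
  V(2,2) = exp(-r*dt) * [p*17.905382 + (1-p)*46.107584] = 32.118114
  V(1,0) = exp(-r*dt) * [p*0.000000 + (1-p)*9.313939] = 4.844882
  V(1,1) = exp(-r*dt) * [p*9.313939 + (1-p)*32.118114] = 20.938203
  V(0,0) = exp(-r*dt) * [p*4.844882 + (1-p)*20.938203] = 13.092478


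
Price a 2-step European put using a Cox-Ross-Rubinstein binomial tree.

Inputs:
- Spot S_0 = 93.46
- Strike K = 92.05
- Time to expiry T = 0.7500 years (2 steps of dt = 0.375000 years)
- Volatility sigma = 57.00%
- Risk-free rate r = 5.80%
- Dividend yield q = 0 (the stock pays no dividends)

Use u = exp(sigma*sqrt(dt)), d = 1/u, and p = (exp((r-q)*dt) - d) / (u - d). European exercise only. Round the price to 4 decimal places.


Answer: Price = V(0,0) = 13.4589

Derivation:
dt = T/N = 0.375000
u = exp(sigma*sqrt(dt)) = 1.417723; d = 1/u = 0.705356
p = (exp((r-q)*dt) - d) / (u - d) = 0.444479
Discount per step: exp(-r*dt) = 0.978485
Stock lattice S(k, i) with i counting down-moves:
  k=0: S(0,0) = 93.4600
  k=1: S(1,0) = 132.5004; S(1,1) = 65.9226
  k=2: S(2,0) = 187.8489; S(2,1) = 93.4600; S(2,2) = 46.4989
Terminal payoffs V(N, i) = max(K - S_T, 0):
  V(2,0) = 0.000000; V(2,1) = 0.000000; V(2,2) = 45.551086
Backward induction: V(k, i) = exp(-r*dt) * [p * V(k+1, i) + (1-p) * V(k+1, i+1)].
  V(1,0) = exp(-r*dt) * [p*0.000000 + (1-p)*0.000000] = 0.000000
  V(1,1) = exp(-r*dt) * [p*0.000000 + (1-p)*45.551086] = 24.760164
  V(0,0) = exp(-r*dt) * [p*0.000000 + (1-p)*24.760164] = 13.458861


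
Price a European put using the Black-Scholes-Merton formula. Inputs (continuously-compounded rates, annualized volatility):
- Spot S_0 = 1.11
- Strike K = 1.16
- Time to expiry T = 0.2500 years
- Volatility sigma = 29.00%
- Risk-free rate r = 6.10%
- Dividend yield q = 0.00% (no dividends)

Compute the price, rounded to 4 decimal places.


Answer: Price = 0.0826

Derivation:
d1 = (ln(S/K) + (r - q + 0.5*sigma^2) * T) / (sigma * sqrt(T)) = -0.12618958
d2 = d1 - sigma * sqrt(T) = -0.27118958
exp(-rT) = 0.98486569; exp(-qT) = 1.00000000
P = K * exp(-rT) * N(-d2) - S_0 * exp(-qT) * N(-d1)
N(-d1) = 0.55020907; N(-d2) = 0.60687739
P = 1.1600 * 0.98486569 * 0.60687739 - 1.1100 * 1.00000000 * 0.55020907 = 0.0826


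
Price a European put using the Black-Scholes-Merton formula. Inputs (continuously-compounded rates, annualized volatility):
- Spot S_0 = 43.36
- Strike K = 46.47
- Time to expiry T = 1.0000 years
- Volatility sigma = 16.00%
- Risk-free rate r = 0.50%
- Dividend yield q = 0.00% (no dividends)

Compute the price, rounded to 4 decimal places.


d1 = (ln(S/K) + (r - q + 0.5*sigma^2) * T) / (sigma * sqrt(T)) = -0.32168491
d2 = d1 - sigma * sqrt(T) = -0.48168491
exp(-rT) = 0.99501248; exp(-qT) = 1.00000000
P = K * exp(-rT) * N(-d2) - S_0 * exp(-qT) * N(-d1)
N(-d1) = 0.62615430; N(-d2) = 0.68498510
P = 46.4700 * 0.99501248 * 0.68498510 - 43.3600 * 1.00000000 * 0.62615430 = 4.5224

Answer: Price = 4.5224


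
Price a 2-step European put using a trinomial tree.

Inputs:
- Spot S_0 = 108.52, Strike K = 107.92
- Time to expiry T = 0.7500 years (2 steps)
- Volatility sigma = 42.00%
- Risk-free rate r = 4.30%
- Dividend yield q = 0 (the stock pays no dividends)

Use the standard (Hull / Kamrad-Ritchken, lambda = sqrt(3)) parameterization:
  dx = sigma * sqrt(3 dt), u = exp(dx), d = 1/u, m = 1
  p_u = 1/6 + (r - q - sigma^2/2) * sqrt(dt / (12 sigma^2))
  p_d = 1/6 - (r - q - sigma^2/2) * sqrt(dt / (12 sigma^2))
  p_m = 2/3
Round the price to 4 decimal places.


dt = T/N = 0.375000; dx = sigma*sqrt(3*dt) = 0.445477
u = exp(dx) = 1.561235; d = 1/u = 0.640519
p_u = 0.147642, p_m = 0.666667, p_d = 0.185691
Discount per step: exp(-r*dt) = 0.984004
Stock lattice S(k, j) with j the centered position index:
  k=0: S(0,+0) = 108.5200
  k=1: S(1,-1) = 69.5091; S(1,+0) = 108.5200; S(1,+1) = 169.4252
  k=2: S(2,-2) = 44.5218; S(2,-1) = 69.5091; S(2,+0) = 108.5200; S(2,+1) = 169.4252; S(2,+2) = 264.5126
Terminal payoffs V(N, j) = max(K - S_T, 0):
  V(2,-2) = 63.398156; V(2,-1) = 38.410932; V(2,+0) = 0.000000; V(2,+1) = 0.000000; V(2,+2) = 0.000000
Backward induction: V(k, j) = exp(-r*dt) * [p_u * V(k+1, j+1) + p_m * V(k+1, j) + p_d * V(k+1, j-1)]
  V(1,-1) = exp(-r*dt) * [p_u*0.000000 + p_m*38.410932 + p_d*63.398156] = 36.781853
  V(1,+0) = exp(-r*dt) * [p_u*0.000000 + p_m*0.000000 + p_d*38.410932] = 7.018482
  V(1,+1) = exp(-r*dt) * [p_u*0.000000 + p_m*0.000000 + p_d*0.000000] = 0.000000
  V(0,+0) = exp(-r*dt) * [p_u*0.000000 + p_m*7.018482 + p_d*36.781853] = 11.324959

Answer: Price = V(0,0) = 11.3250


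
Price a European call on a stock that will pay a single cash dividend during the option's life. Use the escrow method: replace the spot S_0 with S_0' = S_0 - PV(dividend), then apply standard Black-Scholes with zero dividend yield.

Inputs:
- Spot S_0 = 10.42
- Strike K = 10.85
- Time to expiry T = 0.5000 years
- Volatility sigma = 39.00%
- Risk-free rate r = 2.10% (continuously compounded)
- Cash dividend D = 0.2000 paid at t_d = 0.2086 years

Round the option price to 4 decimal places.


PV(D) = D * exp(-r * t_d) = 0.2000 * 0.99562898 = 0.19912580
S_0' = S_0 - PV(D) = 10.4200 - 0.19912580 = 10.22087420
d1 = (ln(S_0'/K) + (r + sigma^2/2)*T) / (sigma*sqrt(T)) = -0.04064218
d2 = d1 - sigma*sqrt(T) = -0.31641382
exp(-rT) = 0.98955493
N(d1) = 0.48379058; N(d2) = 0.37584421
C = S_0' * N(d1) - K * exp(-rT) * N(d2) = 10.22087420 * 0.48379058 - 10.8500 * 0.98955493 * 0.37584421 = 0.9094

Answer: Price = 0.9094


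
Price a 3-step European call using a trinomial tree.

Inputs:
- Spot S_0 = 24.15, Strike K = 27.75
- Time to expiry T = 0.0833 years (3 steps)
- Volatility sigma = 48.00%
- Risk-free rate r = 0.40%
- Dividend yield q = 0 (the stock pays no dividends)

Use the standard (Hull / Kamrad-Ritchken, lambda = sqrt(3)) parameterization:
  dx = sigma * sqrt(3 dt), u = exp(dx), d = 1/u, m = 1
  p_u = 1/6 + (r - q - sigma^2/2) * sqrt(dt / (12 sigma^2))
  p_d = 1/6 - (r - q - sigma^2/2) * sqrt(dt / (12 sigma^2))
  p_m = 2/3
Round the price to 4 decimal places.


dt = T/N = 0.027767; dx = sigma*sqrt(3*dt) = 0.138536
u = exp(dx) = 1.148591; d = 1/u = 0.870632
p_u = 0.155523, p_m = 0.666667, p_d = 0.177811
Discount per step: exp(-r*dt) = 0.999889
Stock lattice S(k, j) with j the centered position index:
  k=0: S(0,+0) = 24.1500
  k=1: S(1,-1) = 21.0258; S(1,+0) = 24.1500; S(1,+1) = 27.7385
  k=2: S(2,-2) = 18.3057; S(2,-1) = 21.0258; S(2,+0) = 24.1500; S(2,+1) = 27.7385; S(2,+2) = 31.8602
  k=3: S(3,-3) = 15.9375; S(3,-2) = 18.3057; S(3,-1) = 21.0258; S(3,+0) = 24.1500; S(3,+1) = 27.7385; S(3,+2) = 31.8602; S(3,+3) = 36.5943
Terminal payoffs V(N, j) = max(S_T - K, 0):
  V(3,-3) = 0.000000; V(3,-2) = 0.000000; V(3,-1) = 0.000000; V(3,+0) = 0.000000; V(3,+1) = 0.000000; V(3,+2) = 4.110184; V(3,+3) = 8.844334
Backward induction: V(k, j) = exp(-r*dt) * [p_u * V(k+1, j+1) + p_m * V(k+1, j) + p_d * V(k+1, j-1)]
  V(2,-2) = exp(-r*dt) * [p_u*0.000000 + p_m*0.000000 + p_d*0.000000] = 0.000000
  V(2,-1) = exp(-r*dt) * [p_u*0.000000 + p_m*0.000000 + p_d*0.000000] = 0.000000
  V(2,+0) = exp(-r*dt) * [p_u*0.000000 + p_m*0.000000 + p_d*0.000000] = 0.000000
  V(2,+1) = exp(-r*dt) * [p_u*4.110184 + p_m*0.000000 + p_d*0.000000] = 0.639156
  V(2,+2) = exp(-r*dt) * [p_u*8.844334 + p_m*4.110184 + p_d*0.000000] = 4.115161
  V(1,-1) = exp(-r*dt) * [p_u*0.000000 + p_m*0.000000 + p_d*0.000000] = 0.000000
  V(1,+0) = exp(-r*dt) * [p_u*0.639156 + p_m*0.000000 + p_d*0.000000] = 0.099392
  V(1,+1) = exp(-r*dt) * [p_u*4.115161 + p_m*0.639156 + p_d*0.000000] = 1.065987
  V(0,+0) = exp(-r*dt) * [p_u*1.065987 + p_m*0.099392 + p_d*0.000000] = 0.232021

Answer: Price = V(0,0) = 0.2320


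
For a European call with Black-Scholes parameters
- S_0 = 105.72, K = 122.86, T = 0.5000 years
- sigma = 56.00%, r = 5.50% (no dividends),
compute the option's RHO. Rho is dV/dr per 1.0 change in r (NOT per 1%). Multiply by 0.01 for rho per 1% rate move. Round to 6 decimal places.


d1 = -0.1120042141; d2 = -0.5079840115
phi(d1) = 0.3964477577; exp(-qT) = 1.0000000000; exp(-rT) = 0.9728746826
N(d2) = 0.3057322780
Rho = K*T*exp(-rT)*N(d2) = 122.8600 * 0.5000 * 0.9728746826 * 0.3057322780 = 18.271690

Answer: Rho = 18.271690


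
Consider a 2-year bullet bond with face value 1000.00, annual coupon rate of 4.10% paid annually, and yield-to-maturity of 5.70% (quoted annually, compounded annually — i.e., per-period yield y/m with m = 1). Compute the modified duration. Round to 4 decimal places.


Coupon per period c = face * coupon_rate / m = 41.000000
Periods per year m = 1; per-period yield y/m = 0.057000
Number of cashflows N = 2
Cashflows (t years, CF_t, discount factor 1/(1+y/m)^(m*t), PV):
  t = 1.0000: CF_t = 41.000000, DF = 0.946074, PV = 38.789026
  t = 2.0000: CF_t = 1041.000000, DF = 0.895056, PV = 931.752904
Price P = sum_t PV_t = 970.541929
First compute Macaulay numerator sum_t t * PV_t:
  t * PV_t at t = 1.0000: 38.789026
  t * PV_t at t = 2.0000: 1863.505808
Macaulay duration D = 1902.294833 / 970.541929 = 1.960034
Modified duration = D / (1 + y/m) = 1.960034 / (1 + 0.057000) = 1.854336

Answer: Modified duration = 1.8543


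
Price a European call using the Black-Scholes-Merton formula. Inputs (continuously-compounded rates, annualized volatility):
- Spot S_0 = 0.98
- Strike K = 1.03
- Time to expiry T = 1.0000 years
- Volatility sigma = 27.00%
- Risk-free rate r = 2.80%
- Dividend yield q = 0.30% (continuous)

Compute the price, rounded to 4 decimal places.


Answer: Price = 0.0944

Derivation:
d1 = (ln(S/K) + (r - q + 0.5*sigma^2) * T) / (sigma * sqrt(T)) = 0.04329071
d2 = d1 - sigma * sqrt(T) = -0.22670929
exp(-rT) = 0.97238837; exp(-qT) = 0.99700450
C = S_0 * exp(-qT) * N(d1) - K * exp(-rT) * N(d2)
N(d1) = 0.51726510; N(d2) = 0.41032490
C = 0.9800 * 0.99700450 * 0.51726510 - 1.0300 * 0.97238837 * 0.41032490 = 0.0944


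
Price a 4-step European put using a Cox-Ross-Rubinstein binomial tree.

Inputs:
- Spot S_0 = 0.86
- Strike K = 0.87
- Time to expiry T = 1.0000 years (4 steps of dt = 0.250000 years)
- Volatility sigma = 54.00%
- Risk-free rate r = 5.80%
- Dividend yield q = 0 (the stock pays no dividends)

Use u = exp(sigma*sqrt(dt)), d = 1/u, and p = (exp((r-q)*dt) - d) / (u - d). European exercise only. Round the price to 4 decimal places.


Answer: Price = V(0,0) = 0.1510

Derivation:
dt = T/N = 0.250000
u = exp(sigma*sqrt(dt)) = 1.309964; d = 1/u = 0.763379
p = (exp((r-q)*dt) - d) / (u - d) = 0.459629
Discount per step: exp(-r*dt) = 0.985605
Stock lattice S(k, i) with i counting down-moves:
  k=0: S(0,0) = 0.8600
  k=1: S(1,0) = 1.1266; S(1,1) = 0.6565
  k=2: S(2,0) = 1.4758; S(2,1) = 0.8600; S(2,2) = 0.5012
  k=3: S(3,0) = 1.9332; S(3,1) = 1.1266; S(3,2) = 0.6565; S(3,3) = 0.3826
  k=4: S(4,0) = 2.5324; S(4,1) = 1.4758; S(4,2) = 0.8600; S(4,3) = 0.5012; S(4,4) = 0.2921
Terminal payoffs V(N, i) = max(K - S_T, 0):
  V(4,0) = 0.000000; V(4,1) = 0.000000; V(4,2) = 0.010000; V(4,3) = 0.368837; V(4,4) = 0.577948
Backward induction: V(k, i) = exp(-r*dt) * [p * V(k+1, i) + (1-p) * V(k+1, i+1)].
  V(3,0) = exp(-r*dt) * [p*0.000000 + (1-p)*0.000000] = 0.000000
  V(3,1) = exp(-r*dt) * [p*0.000000 + (1-p)*0.010000] = 0.005326
  V(3,2) = exp(-r*dt) * [p*0.010000 + (1-p)*0.368837] = 0.200970
  V(3,3) = exp(-r*dt) * [p*0.368837 + (1-p)*0.577948] = 0.474898
  V(2,0) = exp(-r*dt) * [p*0.000000 + (1-p)*0.005326] = 0.002837
  V(2,1) = exp(-r*dt) * [p*0.005326 + (1-p)*0.200970] = 0.109448
  V(2,2) = exp(-r*dt) * [p*0.200970 + (1-p)*0.474898] = 0.343969
  V(1,0) = exp(-r*dt) * [p*0.002837 + (1-p)*0.109448] = 0.059576
  V(1,1) = exp(-r*dt) * [p*0.109448 + (1-p)*0.343969] = 0.232776
  V(0,0) = exp(-r*dt) * [p*0.059576 + (1-p)*0.232776] = 0.150964


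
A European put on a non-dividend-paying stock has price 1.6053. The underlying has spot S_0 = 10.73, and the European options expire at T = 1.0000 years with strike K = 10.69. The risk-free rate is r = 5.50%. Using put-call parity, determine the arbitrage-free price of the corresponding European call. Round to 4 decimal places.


Answer: Call price = 2.2174

Derivation:
Put-call parity: C - P = S_0 * exp(-qT) - K * exp(-rT).
S_0 * exp(-qT) = 10.7300 * 1.00000000 = 10.73000000
K * exp(-rT) = 10.6900 * 0.94648515 = 10.11792623
C = P + S*exp(-qT) - K*exp(-rT)
C = 1.6053 + 10.73000000 - 10.11792623 = 2.2174


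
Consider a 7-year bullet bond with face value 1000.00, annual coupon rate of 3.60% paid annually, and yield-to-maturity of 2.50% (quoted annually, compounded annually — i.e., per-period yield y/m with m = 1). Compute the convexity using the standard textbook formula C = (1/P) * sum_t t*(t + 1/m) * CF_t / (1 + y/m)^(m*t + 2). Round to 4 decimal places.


Answer: Convexity = 46.6141

Derivation:
Coupon per period c = face * coupon_rate / m = 36.000000
Periods per year m = 1; per-period yield y/m = 0.025000
Number of cashflows N = 7
Cashflows (t years, CF_t, discount factor 1/(1+y/m)^(m*t), PV):
  t = 1.0000: CF_t = 36.000000, DF = 0.975610, PV = 35.121951
  t = 2.0000: CF_t = 36.000000, DF = 0.951814, PV = 34.265318
  t = 3.0000: CF_t = 36.000000, DF = 0.928599, PV = 33.429579
  t = 4.0000: CF_t = 36.000000, DF = 0.905951, PV = 32.614223
  t = 5.0000: CF_t = 36.000000, DF = 0.883854, PV = 31.818754
  t = 6.0000: CF_t = 36.000000, DF = 0.862297, PV = 31.042687
  t = 7.0000: CF_t = 1036.000000, DF = 0.841265, PV = 871.550784
Price P = sum_t PV_t = 1069.843297
Convexity numerator sum_t t*(t + 1/m) * CF_t / (1+y/m)^(m*t + 2):
  t = 1.0000: term = 66.859158
  t = 2.0000: term = 195.685339
  t = 3.0000: term = 381.825052
  t = 4.0000: term = 620.853743
  t = 5.0000: term = 908.566454
  t = 6.0000: term = 1240.968815
  t = 7.0000: term = 46455.056636
Convexity = (1/P) * sum = 49869.815198 / 1069.843297 = 46.614131


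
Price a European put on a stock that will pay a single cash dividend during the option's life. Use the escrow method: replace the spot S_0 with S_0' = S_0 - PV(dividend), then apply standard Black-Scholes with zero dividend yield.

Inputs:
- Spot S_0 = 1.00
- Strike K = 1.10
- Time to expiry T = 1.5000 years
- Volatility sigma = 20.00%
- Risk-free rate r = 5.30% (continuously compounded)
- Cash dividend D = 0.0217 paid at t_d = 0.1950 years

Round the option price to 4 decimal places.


PV(D) = D * exp(-r * t_d) = 0.0217 * 0.98971822 = 0.02147689
S_0' = S_0 - PV(D) = 1.0000 - 0.02147689 = 0.97852311
d1 = (ln(S_0'/K) + (r + sigma^2/2)*T) / (sigma*sqrt(T)) = -0.03070456
d2 = d1 - sigma*sqrt(T) = -0.27565353
exp(-rT) = 0.92357802
N(-d1) = 0.51224742; N(-d2) = 0.60859291
P = K * exp(-rT) * N(-d2) - S_0' * N(-d1) = 1.1000 * 0.92357802 * 0.60859291 - 0.97852311 * 0.51224742 = 0.1170

Answer: Price = 0.1170


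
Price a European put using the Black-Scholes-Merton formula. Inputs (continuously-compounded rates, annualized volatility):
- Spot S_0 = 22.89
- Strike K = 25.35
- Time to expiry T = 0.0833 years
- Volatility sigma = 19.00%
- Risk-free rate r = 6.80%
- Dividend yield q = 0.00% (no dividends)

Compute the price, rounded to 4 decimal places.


d1 = (ln(S/K) + (r - q + 0.5*sigma^2) * T) / (sigma * sqrt(T)) = -1.73076761
d2 = d1 - sigma * sqrt(T) = -1.78560492
exp(-rT) = 0.99435161; exp(-qT) = 1.00000000
P = K * exp(-rT) * N(-d2) - S_0 * exp(-qT) * N(-d1)
N(-d1) = 0.95825339; N(-d2) = 0.96291837
P = 25.3500 * 0.99435161 * 0.96291837 - 22.8900 * 1.00000000 * 0.95825339 = 2.3377

Answer: Price = 2.3377


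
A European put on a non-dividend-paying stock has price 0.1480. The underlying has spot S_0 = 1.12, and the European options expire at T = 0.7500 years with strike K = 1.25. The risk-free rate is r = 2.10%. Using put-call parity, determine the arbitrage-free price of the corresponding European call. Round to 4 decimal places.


Put-call parity: C - P = S_0 * exp(-qT) - K * exp(-rT).
S_0 * exp(-qT) = 1.1200 * 1.00000000 = 1.12000000
K * exp(-rT) = 1.2500 * 0.98437338 = 1.23046673
C = P + S*exp(-qT) - K*exp(-rT)
C = 0.1480 + 1.12000000 - 1.23046673 = 0.0375

Answer: Call price = 0.0375


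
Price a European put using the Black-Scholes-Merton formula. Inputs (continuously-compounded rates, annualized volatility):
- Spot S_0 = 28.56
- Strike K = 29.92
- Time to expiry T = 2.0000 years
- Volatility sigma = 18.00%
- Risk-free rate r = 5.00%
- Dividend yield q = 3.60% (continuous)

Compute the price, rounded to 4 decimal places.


d1 = (ln(S/K) + (r - q + 0.5*sigma^2) * T) / (sigma * sqrt(T)) = 0.05452573
d2 = d1 - sigma * sqrt(T) = -0.20003271
exp(-rT) = 0.90483742; exp(-qT) = 0.93053090
P = K * exp(-rT) * N(-d2) - S_0 * exp(-qT) * N(-d1)
N(-d1) = 0.47825816; N(-d2) = 0.57927250
P = 29.9200 * 0.90483742 * 0.57927250 - 28.5600 * 0.93053090 * 0.47825816 = 2.9723

Answer: Price = 2.9723


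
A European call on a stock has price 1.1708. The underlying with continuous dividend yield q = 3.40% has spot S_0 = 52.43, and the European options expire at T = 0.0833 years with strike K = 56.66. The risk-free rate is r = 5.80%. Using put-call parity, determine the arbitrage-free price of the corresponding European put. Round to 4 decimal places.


Answer: Put price = 5.2760

Derivation:
Put-call parity: C - P = S_0 * exp(-qT) - K * exp(-rT).
S_0 * exp(-qT) = 52.4300 * 0.99717181 = 52.28171784
K * exp(-rT) = 56.6600 * 0.99518025 = 56.38691310
P = C - S*exp(-qT) + K*exp(-rT)
P = 1.1708 - 52.28171784 + 56.38691310 = 5.2760


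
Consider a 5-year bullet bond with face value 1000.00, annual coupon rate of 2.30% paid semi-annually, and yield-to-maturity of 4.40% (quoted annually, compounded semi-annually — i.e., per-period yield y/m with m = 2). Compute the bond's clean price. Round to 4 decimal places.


Coupon per period c = face * coupon_rate / m = 11.500000
Periods per year m = 2; per-period yield y/m = 0.022000
Number of cashflows N = 10
Cashflows (t years, CF_t, discount factor 1/(1+y/m)^(m*t), PV):
  t = 0.5000: CF_t = 11.500000, DF = 0.978474, PV = 11.252446
  t = 1.0000: CF_t = 11.500000, DF = 0.957411, PV = 11.010221
  t = 1.5000: CF_t = 11.500000, DF = 0.936801, PV = 10.773211
  t = 2.0000: CF_t = 11.500000, DF = 0.916635, PV = 10.541302
  t = 2.5000: CF_t = 11.500000, DF = 0.896903, PV = 10.314386
  t = 3.0000: CF_t = 11.500000, DF = 0.877596, PV = 10.092354
  t = 3.5000: CF_t = 11.500000, DF = 0.858704, PV = 9.875102
  t = 4.0000: CF_t = 11.500000, DF = 0.840220, PV = 9.662526
  t = 4.5000: CF_t = 11.500000, DF = 0.822133, PV = 9.454526
  t = 5.0000: CF_t = 1011.500000, DF = 0.804435, PV = 813.686160
Price P = sum_t PV_t = 906.662233

Answer: Price = 906.6622


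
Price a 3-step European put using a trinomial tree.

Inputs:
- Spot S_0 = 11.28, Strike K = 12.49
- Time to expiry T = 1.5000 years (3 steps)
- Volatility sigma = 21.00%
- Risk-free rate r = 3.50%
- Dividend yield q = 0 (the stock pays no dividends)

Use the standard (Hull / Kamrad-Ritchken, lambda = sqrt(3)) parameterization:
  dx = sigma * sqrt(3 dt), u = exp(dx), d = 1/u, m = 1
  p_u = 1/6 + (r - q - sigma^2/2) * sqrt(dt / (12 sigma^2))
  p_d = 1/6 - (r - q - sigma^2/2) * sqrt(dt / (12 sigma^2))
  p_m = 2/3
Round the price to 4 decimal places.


Answer: Price = V(0,0) = 1.5313

Derivation:
dt = T/N = 0.500000; dx = sigma*sqrt(3*dt) = 0.257196
u = exp(dx) = 1.293299; d = 1/u = 0.773216
p_u = 0.179254, p_m = 0.666667, p_d = 0.154079
Discount per step: exp(-r*dt) = 0.982652
Stock lattice S(k, j) with j the centered position index:
  k=0: S(0,+0) = 11.2800
  k=1: S(1,-1) = 8.7219; S(1,+0) = 11.2800; S(1,+1) = 14.5884
  k=2: S(2,-2) = 6.7439; S(2,-1) = 8.7219; S(2,+0) = 11.2800; S(2,+1) = 14.5884; S(2,+2) = 18.8672
  k=3: S(3,-3) = 5.2145; S(3,-2) = 6.7439; S(3,-1) = 8.7219; S(3,+0) = 11.2800; S(3,+1) = 14.5884; S(3,+2) = 18.8672; S(3,+3) = 24.4009
Terminal payoffs V(N, j) = max(K - S_T, 0):
  V(3,-3) = 7.275506; V(3,-2) = 5.746100; V(3,-1) = 3.768120; V(3,+0) = 1.210000; V(3,+1) = 0.000000; V(3,+2) = 0.000000; V(3,+3) = 0.000000
Backward induction: V(k, j) = exp(-r*dt) * [p_u * V(k+1, j+1) + p_m * V(k+1, j) + p_d * V(k+1, j-1)]
  V(2,-2) = exp(-r*dt) * [p_u*3.768120 + p_m*5.746100 + p_d*7.275506] = 5.529569
  V(2,-1) = exp(-r*dt) * [p_u*1.210000 + p_m*3.768120 + p_d*5.746100] = 3.551630
  V(2,+0) = exp(-r*dt) * [p_u*0.000000 + p_m*1.210000 + p_d*3.768120] = 1.363189
  V(2,+1) = exp(-r*dt) * [p_u*0.000000 + p_m*0.000000 + p_d*1.210000] = 0.183201
  V(2,+2) = exp(-r*dt) * [p_u*0.000000 + p_m*0.000000 + p_d*0.000000] = 0.000000
  V(1,-1) = exp(-r*dt) * [p_u*1.363189 + p_m*3.551630 + p_d*5.529569] = 3.404007
  V(1,+0) = exp(-r*dt) * [p_u*0.183201 + p_m*1.363189 + p_d*3.551630] = 1.463036
  V(1,+1) = exp(-r*dt) * [p_u*0.000000 + p_m*0.183201 + p_d*1.363189] = 0.326411
  V(0,+0) = exp(-r*dt) * [p_u*0.326411 + p_m*1.463036 + p_d*3.404007] = 1.531320


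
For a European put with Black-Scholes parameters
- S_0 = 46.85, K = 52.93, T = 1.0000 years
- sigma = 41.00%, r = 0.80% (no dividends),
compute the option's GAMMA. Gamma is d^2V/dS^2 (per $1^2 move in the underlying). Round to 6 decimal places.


d1 = -0.0730957980; d2 = -0.4830957980
phi(d1) = 0.3978779293; exp(-qT) = 1.0000000000; exp(-rT) = 0.9920319148
Gamma = exp(-qT) * phi(d1) / (S * sigma * sqrt(T)) = 1.0000000000 * 0.3978779293 / (46.8500 * 0.4100 * 1.0000000000) = 0.020714

Answer: Gamma = 0.020714


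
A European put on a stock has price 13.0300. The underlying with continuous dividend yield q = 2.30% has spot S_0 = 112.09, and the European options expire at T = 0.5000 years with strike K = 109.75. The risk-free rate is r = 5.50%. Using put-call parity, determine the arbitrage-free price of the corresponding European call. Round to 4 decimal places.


Put-call parity: C - P = S_0 * exp(-qT) - K * exp(-rT).
S_0 * exp(-qT) = 112.0900 * 0.98856587 = 110.80834862
K * exp(-rT) = 109.7500 * 0.97287468 = 106.77299641
C = P + S*exp(-qT) - K*exp(-rT)
C = 13.0300 + 110.80834862 - 106.77299641 = 17.0654

Answer: Call price = 17.0654


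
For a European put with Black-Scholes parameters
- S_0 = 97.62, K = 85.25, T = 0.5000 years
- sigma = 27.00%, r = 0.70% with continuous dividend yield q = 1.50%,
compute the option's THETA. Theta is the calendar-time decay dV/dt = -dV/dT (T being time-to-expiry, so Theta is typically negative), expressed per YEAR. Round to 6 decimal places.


Answer: Theta = -5.576427

Derivation:
d1 = 0.7842038084; d2 = 0.5932849774
phi(d1) = 0.2933390007; exp(-qT) = 0.9925280548; exp(-rT) = 0.9965061179
Theta = -S*exp(-qT)*phi(d1)*sigma/(2*sqrt(T)) + r*K*exp(-rT)*N(-d2) - q*S*exp(-qT)*N(-d1)
N(-d1) = 0.2164602654; N(-d2) = 0.2764952254; sqrt(T) = 0.7071067812
Term 1 = -97.6200 * 0.9925280548 * 0.2933390007 * 0.2700 / (2 * 0.7071067812) = -5.4262546271
Term 2 = 0.0070 * 85.2500 * 0.9965061179 * 0.2764952254 = 0.1644220404
Term 3 = -0.0150 * 97.6200 * 0.9925280548 * 0.2164602654 = -0.3145944382
Theta = -5.4262546271 + (0.1644220404) + (-0.3145944382) = -5.576427


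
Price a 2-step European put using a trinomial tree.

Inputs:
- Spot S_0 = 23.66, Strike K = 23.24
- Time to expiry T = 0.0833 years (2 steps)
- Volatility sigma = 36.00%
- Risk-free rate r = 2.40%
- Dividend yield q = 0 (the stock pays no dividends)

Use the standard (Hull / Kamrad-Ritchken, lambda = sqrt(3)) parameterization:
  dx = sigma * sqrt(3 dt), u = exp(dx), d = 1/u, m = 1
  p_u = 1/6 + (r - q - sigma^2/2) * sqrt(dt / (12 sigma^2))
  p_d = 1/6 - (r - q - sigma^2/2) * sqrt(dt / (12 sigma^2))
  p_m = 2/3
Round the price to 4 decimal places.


Answer: Price = V(0,0) = 0.7021

Derivation:
dt = T/N = 0.041650; dx = sigma*sqrt(3*dt) = 0.127254
u = exp(dx) = 1.135705; d = 1/u = 0.880510
p_u = 0.159990, p_m = 0.666667, p_d = 0.173344
Discount per step: exp(-r*dt) = 0.999001
Stock lattice S(k, j) with j the centered position index:
  k=0: S(0,+0) = 23.6600
  k=1: S(1,-1) = 20.8329; S(1,+0) = 23.6600; S(1,+1) = 26.8708
  k=2: S(2,-2) = 18.3436; S(2,-1) = 20.8329; S(2,+0) = 23.6600; S(2,+1) = 26.8708; S(2,+2) = 30.5173
Terminal payoffs V(N, j) = max(K - S_T, 0):
  V(2,-2) = 4.896444; V(2,-1) = 2.407129; V(2,+0) = 0.000000; V(2,+1) = 0.000000; V(2,+2) = 0.000000
Backward induction: V(k, j) = exp(-r*dt) * [p_u * V(k+1, j+1) + p_m * V(k+1, j) + p_d * V(k+1, j-1)]
  V(1,-1) = exp(-r*dt) * [p_u*0.000000 + p_m*2.407129 + p_d*4.896444] = 2.451068
  V(1,+0) = exp(-r*dt) * [p_u*0.000000 + p_m*0.000000 + p_d*2.407129] = 0.416843
  V(1,+1) = exp(-r*dt) * [p_u*0.000000 + p_m*0.000000 + p_d*0.000000] = 0.000000
  V(0,+0) = exp(-r*dt) * [p_u*0.000000 + p_m*0.416843 + p_d*2.451068] = 0.702070


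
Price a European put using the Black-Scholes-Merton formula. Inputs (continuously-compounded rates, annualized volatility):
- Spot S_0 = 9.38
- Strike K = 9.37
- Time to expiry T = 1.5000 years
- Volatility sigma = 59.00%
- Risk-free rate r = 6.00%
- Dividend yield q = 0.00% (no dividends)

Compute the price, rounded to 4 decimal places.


d1 = (ln(S/K) + (r - q + 0.5*sigma^2) * T) / (sigma * sqrt(T)) = 0.48732622
d2 = d1 - sigma * sqrt(T) = -0.23527326
exp(-rT) = 0.91393119; exp(-qT) = 1.00000000
P = K * exp(-rT) * N(-d2) - S_0 * exp(-qT) * N(-d1)
N(-d1) = 0.31301359; N(-d2) = 0.59300168
P = 9.3700 * 0.91393119 * 0.59300168 - 9.3800 * 1.00000000 * 0.31301359 = 2.1421

Answer: Price = 2.1421


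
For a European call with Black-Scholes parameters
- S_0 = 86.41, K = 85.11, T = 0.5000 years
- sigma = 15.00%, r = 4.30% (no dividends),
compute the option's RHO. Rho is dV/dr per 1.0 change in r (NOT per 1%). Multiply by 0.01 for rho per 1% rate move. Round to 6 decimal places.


d1 = 0.3986561718; d2 = 0.2925901546
phi(d1) = 0.3684678175; exp(-qT) = 1.0000000000; exp(-rT) = 0.9787294775
N(d2) = 0.6150822800
Rho = K*T*exp(-rT)*N(d2) = 85.1100 * 0.5000 * 0.9787294775 * 0.6150822800 = 25.618074

Answer: Rho = 25.618074


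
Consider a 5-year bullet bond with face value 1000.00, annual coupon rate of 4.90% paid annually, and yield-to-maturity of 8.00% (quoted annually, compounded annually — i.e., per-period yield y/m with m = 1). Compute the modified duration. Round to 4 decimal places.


Answer: Modified duration = 4.1844

Derivation:
Coupon per period c = face * coupon_rate / m = 49.000000
Periods per year m = 1; per-period yield y/m = 0.080000
Number of cashflows N = 5
Cashflows (t years, CF_t, discount factor 1/(1+y/m)^(m*t), PV):
  t = 1.0000: CF_t = 49.000000, DF = 0.925926, PV = 45.370370
  t = 2.0000: CF_t = 49.000000, DF = 0.857339, PV = 42.009602
  t = 3.0000: CF_t = 49.000000, DF = 0.793832, PV = 38.897780
  t = 4.0000: CF_t = 49.000000, DF = 0.735030, PV = 36.016463
  t = 5.0000: CF_t = 1049.000000, DF = 0.680583, PV = 713.931774
Price P = sum_t PV_t = 876.225989
First compute Macaulay numerator sum_t t * PV_t:
  t * PV_t at t = 1.0000: 45.370370
  t * PV_t at t = 2.0000: 84.019204
  t * PV_t at t = 3.0000: 116.693339
  t * PV_t at t = 4.0000: 144.065851
  t * PV_t at t = 5.0000: 3569.658868
Macaulay duration D = 3959.807634 / 876.225989 = 4.519163
Modified duration = D / (1 + y/m) = 4.519163 / (1 + 0.080000) = 4.184410


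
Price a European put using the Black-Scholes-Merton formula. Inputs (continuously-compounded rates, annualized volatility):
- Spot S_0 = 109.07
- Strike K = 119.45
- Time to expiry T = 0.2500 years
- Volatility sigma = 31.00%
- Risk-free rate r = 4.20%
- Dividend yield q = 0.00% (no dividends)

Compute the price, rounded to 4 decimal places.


d1 = (ln(S/K) + (r - q + 0.5*sigma^2) * T) / (sigma * sqrt(T)) = -0.44126126
d2 = d1 - sigma * sqrt(T) = -0.59626126
exp(-rT) = 0.98955493; exp(-qT) = 1.00000000
P = K * exp(-rT) * N(-d2) - S_0 * exp(-qT) * N(-d1)
N(-d1) = 0.67048807; N(-d2) = 0.72449965
P = 119.4500 * 0.98955493 * 0.72449965 - 109.0700 * 1.00000000 * 0.67048807 = 12.5074

Answer: Price = 12.5074


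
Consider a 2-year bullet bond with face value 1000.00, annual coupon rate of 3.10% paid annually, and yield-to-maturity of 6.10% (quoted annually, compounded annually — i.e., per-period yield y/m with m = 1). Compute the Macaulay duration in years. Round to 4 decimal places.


Answer: Macaulay duration = 1.9691 years

Derivation:
Coupon per period c = face * coupon_rate / m = 31.000000
Periods per year m = 1; per-period yield y/m = 0.061000
Number of cashflows N = 2
Cashflows (t years, CF_t, discount factor 1/(1+y/m)^(m*t), PV):
  t = 1.0000: CF_t = 31.000000, DF = 0.942507, PV = 29.217719
  t = 2.0000: CF_t = 1031.000000, DF = 0.888320, PV = 915.857482
Price P = sum_t PV_t = 945.075201
Macaulay numerator sum_t t * PV_t:
  t * PV_t at t = 1.0000: 29.217719
  t * PV_t at t = 2.0000: 1831.714963
Macaulay duration D = (sum_t t * PV_t) / P = 1860.932682 / 945.075201 = 1.969084


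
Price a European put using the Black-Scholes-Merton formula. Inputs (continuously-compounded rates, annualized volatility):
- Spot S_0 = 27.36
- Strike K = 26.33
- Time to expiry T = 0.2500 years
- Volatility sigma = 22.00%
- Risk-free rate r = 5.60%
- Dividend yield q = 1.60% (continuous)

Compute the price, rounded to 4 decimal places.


Answer: Price = 0.6345

Derivation:
d1 = (ln(S/K) + (r - q + 0.5*sigma^2) * T) / (sigma * sqrt(T)) = 0.49475563
d2 = d1 - sigma * sqrt(T) = 0.38475563
exp(-rT) = 0.98609754; exp(-qT) = 0.99600799
P = K * exp(-rT) * N(-d2) - S_0 * exp(-qT) * N(-d1)
N(-d1) = 0.31038631; N(-d2) = 0.35020924
P = 26.3300 * 0.98609754 * 0.35020924 - 27.3600 * 0.99600799 * 0.31038631 = 0.6345


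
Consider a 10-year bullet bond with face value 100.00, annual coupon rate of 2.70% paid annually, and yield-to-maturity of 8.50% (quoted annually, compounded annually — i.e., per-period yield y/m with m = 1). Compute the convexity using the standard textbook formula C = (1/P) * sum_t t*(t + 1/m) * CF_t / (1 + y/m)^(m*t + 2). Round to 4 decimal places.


Coupon per period c = face * coupon_rate / m = 2.700000
Periods per year m = 1; per-period yield y/m = 0.085000
Number of cashflows N = 10
Cashflows (t years, CF_t, discount factor 1/(1+y/m)^(m*t), PV):
  t = 1.0000: CF_t = 2.700000, DF = 0.921659, PV = 2.488479
  t = 2.0000: CF_t = 2.700000, DF = 0.849455, PV = 2.293529
  t = 3.0000: CF_t = 2.700000, DF = 0.782908, PV = 2.113852
  t = 4.0000: CF_t = 2.700000, DF = 0.721574, PV = 1.948251
  t = 5.0000: CF_t = 2.700000, DF = 0.665045, PV = 1.795623
  t = 6.0000: CF_t = 2.700000, DF = 0.612945, PV = 1.654952
  t = 7.0000: CF_t = 2.700000, DF = 0.564926, PV = 1.525301
  t = 8.0000: CF_t = 2.700000, DF = 0.520669, PV = 1.405808
  t = 9.0000: CF_t = 2.700000, DF = 0.479880, PV = 1.295675
  t = 10.0000: CF_t = 102.700000, DF = 0.442285, PV = 45.422712
Price P = sum_t PV_t = 61.944181
Convexity numerator sum_t t*(t + 1/m) * CF_t / (1+y/m)^(m*t + 2):
  t = 1.0000: term = 4.227704
  t = 2.0000: term = 11.689503
  t = 3.0000: term = 21.547472
  t = 4.0000: term = 33.099035
  t = 5.0000: term = 45.759034
  t = 6.0000: term = 59.043915
  t = 7.0000: term = 72.557807
  t = 8.0000: term = 85.980285
  t = 9.0000: term = 99.055628
  t = 10.0000: term = 4244.301925
Convexity = (1/P) * sum = 4677.262308 / 61.944181 = 75.507694

Answer: Convexity = 75.5077
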